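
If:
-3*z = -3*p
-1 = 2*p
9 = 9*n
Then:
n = 1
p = -1/2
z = -1/2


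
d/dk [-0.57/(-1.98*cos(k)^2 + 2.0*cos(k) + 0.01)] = (2.2572*cos(k) - 1.14)*sin(k)/(-1.98*cos(k)^2 + 2.0*cos(k) + 0.01)^2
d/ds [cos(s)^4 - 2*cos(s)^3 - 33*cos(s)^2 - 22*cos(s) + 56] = 2*(-2*cos(s)^3 + 3*cos(s)^2 + 33*cos(s) + 11)*sin(s)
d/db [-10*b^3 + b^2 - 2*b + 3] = -30*b^2 + 2*b - 2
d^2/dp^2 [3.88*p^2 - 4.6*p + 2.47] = 7.76000000000000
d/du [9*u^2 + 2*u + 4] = 18*u + 2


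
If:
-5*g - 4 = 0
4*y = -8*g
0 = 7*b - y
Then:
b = 8/35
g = -4/5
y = 8/5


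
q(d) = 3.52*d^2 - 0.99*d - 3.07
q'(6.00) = 41.25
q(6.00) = 117.71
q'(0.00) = -0.99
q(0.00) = -3.07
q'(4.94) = 33.79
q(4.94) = 77.94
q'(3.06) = 20.55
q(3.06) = 26.86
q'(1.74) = 11.26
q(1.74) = 5.86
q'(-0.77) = -6.41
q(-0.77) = -0.22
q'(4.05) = 27.52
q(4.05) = 50.66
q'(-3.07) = -22.60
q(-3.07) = 33.14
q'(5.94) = 40.83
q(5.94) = 115.25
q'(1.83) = 11.89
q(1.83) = 6.91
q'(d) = 7.04*d - 0.99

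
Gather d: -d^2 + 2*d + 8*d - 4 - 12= -d^2 + 10*d - 16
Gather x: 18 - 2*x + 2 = 20 - 2*x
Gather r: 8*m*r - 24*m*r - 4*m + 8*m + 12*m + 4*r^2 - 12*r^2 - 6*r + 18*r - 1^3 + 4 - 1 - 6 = 16*m - 8*r^2 + r*(12 - 16*m) - 4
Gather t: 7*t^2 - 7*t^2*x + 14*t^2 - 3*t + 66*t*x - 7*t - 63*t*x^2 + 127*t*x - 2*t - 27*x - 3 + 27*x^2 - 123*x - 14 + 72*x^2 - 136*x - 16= t^2*(21 - 7*x) + t*(-63*x^2 + 193*x - 12) + 99*x^2 - 286*x - 33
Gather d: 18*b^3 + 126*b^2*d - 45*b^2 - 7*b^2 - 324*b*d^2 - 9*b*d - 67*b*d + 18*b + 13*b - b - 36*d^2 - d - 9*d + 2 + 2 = 18*b^3 - 52*b^2 + 30*b + d^2*(-324*b - 36) + d*(126*b^2 - 76*b - 10) + 4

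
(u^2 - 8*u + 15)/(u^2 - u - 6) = (u - 5)/(u + 2)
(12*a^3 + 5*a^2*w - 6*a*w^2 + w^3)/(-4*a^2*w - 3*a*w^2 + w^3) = (-3*a + w)/w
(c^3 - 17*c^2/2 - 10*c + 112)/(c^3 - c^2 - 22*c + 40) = (c^2 - 9*c/2 - 28)/(c^2 + 3*c - 10)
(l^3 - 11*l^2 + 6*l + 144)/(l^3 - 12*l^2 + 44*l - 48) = (l^2 - 5*l - 24)/(l^2 - 6*l + 8)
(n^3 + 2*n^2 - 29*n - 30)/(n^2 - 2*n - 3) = (n^2 + n - 30)/(n - 3)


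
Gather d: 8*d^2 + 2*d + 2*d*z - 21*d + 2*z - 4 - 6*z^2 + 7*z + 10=8*d^2 + d*(2*z - 19) - 6*z^2 + 9*z + 6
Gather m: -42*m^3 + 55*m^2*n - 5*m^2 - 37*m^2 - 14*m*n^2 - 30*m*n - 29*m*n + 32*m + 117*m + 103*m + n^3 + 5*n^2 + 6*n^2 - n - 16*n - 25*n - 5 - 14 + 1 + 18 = -42*m^3 + m^2*(55*n - 42) + m*(-14*n^2 - 59*n + 252) + n^3 + 11*n^2 - 42*n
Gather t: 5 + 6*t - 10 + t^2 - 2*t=t^2 + 4*t - 5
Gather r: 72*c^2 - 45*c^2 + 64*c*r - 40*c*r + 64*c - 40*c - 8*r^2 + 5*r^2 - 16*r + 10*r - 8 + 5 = 27*c^2 + 24*c - 3*r^2 + r*(24*c - 6) - 3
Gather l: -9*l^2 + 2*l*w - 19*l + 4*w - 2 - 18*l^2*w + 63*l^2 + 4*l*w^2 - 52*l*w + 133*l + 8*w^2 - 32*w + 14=l^2*(54 - 18*w) + l*(4*w^2 - 50*w + 114) + 8*w^2 - 28*w + 12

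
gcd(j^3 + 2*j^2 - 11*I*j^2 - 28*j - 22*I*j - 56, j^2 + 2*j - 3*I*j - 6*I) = j + 2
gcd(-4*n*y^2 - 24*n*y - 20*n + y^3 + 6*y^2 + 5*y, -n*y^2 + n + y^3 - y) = y + 1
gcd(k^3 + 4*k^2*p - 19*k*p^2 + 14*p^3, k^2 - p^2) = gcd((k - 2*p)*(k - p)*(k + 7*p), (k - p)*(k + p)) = -k + p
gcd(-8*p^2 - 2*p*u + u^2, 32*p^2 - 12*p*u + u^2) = 4*p - u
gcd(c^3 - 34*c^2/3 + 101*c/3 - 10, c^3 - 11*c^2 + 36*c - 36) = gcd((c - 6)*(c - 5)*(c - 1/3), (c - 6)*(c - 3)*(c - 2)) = c - 6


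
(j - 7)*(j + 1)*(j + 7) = j^3 + j^2 - 49*j - 49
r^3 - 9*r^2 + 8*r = r*(r - 8)*(r - 1)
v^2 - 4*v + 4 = (v - 2)^2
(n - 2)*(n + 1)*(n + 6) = n^3 + 5*n^2 - 8*n - 12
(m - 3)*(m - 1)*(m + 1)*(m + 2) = m^4 - m^3 - 7*m^2 + m + 6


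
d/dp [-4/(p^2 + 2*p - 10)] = 8*(p + 1)/(p^2 + 2*p - 10)^2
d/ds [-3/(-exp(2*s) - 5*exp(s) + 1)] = (-6*exp(s) - 15)*exp(s)/(exp(2*s) + 5*exp(s) - 1)^2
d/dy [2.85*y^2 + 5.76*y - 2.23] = 5.7*y + 5.76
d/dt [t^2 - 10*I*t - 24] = 2*t - 10*I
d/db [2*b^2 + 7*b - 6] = 4*b + 7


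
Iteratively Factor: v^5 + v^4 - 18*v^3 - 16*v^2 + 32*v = (v + 2)*(v^4 - v^3 - 16*v^2 + 16*v) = (v + 2)*(v + 4)*(v^3 - 5*v^2 + 4*v) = v*(v + 2)*(v + 4)*(v^2 - 5*v + 4) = v*(v - 1)*(v + 2)*(v + 4)*(v - 4)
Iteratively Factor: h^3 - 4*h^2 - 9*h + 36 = (h - 3)*(h^2 - h - 12) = (h - 3)*(h + 3)*(h - 4)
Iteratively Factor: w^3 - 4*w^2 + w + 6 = (w + 1)*(w^2 - 5*w + 6) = (w - 3)*(w + 1)*(w - 2)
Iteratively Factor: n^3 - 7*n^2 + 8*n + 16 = (n - 4)*(n^2 - 3*n - 4) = (n - 4)*(n + 1)*(n - 4)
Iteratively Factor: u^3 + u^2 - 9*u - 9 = (u + 3)*(u^2 - 2*u - 3) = (u - 3)*(u + 3)*(u + 1)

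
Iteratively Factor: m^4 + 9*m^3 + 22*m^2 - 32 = (m + 4)*(m^3 + 5*m^2 + 2*m - 8) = (m + 2)*(m + 4)*(m^2 + 3*m - 4) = (m + 2)*(m + 4)^2*(m - 1)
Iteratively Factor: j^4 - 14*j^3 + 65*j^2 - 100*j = (j - 5)*(j^3 - 9*j^2 + 20*j) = (j - 5)^2*(j^2 - 4*j) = (j - 5)^2*(j - 4)*(j)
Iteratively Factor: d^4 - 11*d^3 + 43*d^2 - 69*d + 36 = (d - 4)*(d^3 - 7*d^2 + 15*d - 9) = (d - 4)*(d - 3)*(d^2 - 4*d + 3) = (d - 4)*(d - 3)*(d - 1)*(d - 3)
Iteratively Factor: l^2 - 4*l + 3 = (l - 1)*(l - 3)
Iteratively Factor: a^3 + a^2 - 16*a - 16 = (a - 4)*(a^2 + 5*a + 4) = (a - 4)*(a + 4)*(a + 1)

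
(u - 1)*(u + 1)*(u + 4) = u^3 + 4*u^2 - u - 4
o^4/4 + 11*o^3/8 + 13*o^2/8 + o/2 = o*(o/4 + 1)*(o + 1/2)*(o + 1)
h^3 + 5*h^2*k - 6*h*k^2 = h*(h - k)*(h + 6*k)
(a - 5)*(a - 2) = a^2 - 7*a + 10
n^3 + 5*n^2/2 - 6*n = n*(n - 3/2)*(n + 4)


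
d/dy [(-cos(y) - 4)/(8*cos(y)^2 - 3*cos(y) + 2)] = (8*sin(y)^2 - 64*cos(y) + 6)*sin(y)/(8*cos(y)^2 - 3*cos(y) + 2)^2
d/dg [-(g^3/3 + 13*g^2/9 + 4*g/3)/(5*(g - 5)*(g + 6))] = (-3*g^4 - 6*g^3 + 269*g^2 + 780*g + 360)/(45*(g^4 + 2*g^3 - 59*g^2 - 60*g + 900))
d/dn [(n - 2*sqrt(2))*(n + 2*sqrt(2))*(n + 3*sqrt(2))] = 3*n^2 + 6*sqrt(2)*n - 8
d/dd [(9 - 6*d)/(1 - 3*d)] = 21/(3*d - 1)^2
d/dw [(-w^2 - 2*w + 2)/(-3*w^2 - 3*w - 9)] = (-w^2 + 10*w + 8)/(3*(w^4 + 2*w^3 + 7*w^2 + 6*w + 9))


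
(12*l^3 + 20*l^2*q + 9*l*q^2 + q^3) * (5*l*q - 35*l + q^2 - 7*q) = 60*l^4*q - 420*l^4 + 112*l^3*q^2 - 784*l^3*q + 65*l^2*q^3 - 455*l^2*q^2 + 14*l*q^4 - 98*l*q^3 + q^5 - 7*q^4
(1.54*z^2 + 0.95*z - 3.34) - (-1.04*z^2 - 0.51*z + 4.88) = 2.58*z^2 + 1.46*z - 8.22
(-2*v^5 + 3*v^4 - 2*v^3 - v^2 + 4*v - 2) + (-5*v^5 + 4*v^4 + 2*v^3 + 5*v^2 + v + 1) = -7*v^5 + 7*v^4 + 4*v^2 + 5*v - 1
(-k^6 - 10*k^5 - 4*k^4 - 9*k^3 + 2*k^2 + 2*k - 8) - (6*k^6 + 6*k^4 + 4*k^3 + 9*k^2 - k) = -7*k^6 - 10*k^5 - 10*k^4 - 13*k^3 - 7*k^2 + 3*k - 8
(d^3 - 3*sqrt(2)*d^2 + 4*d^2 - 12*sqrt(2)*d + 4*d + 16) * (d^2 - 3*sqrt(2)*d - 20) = d^5 - 6*sqrt(2)*d^4 + 4*d^4 - 24*sqrt(2)*d^3 + 2*d^3 + 8*d^2 + 48*sqrt(2)*d^2 - 80*d + 192*sqrt(2)*d - 320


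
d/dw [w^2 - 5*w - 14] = 2*w - 5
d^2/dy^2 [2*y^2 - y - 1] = 4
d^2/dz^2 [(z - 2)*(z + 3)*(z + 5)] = 6*z + 12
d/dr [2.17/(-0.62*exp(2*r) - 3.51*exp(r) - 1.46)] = (2.6908*exp(r) + 7.6167)*exp(r)/(0.62*exp(2*r) + 3.51*exp(r) + 1.46)^2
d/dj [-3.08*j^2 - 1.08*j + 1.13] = -6.16*j - 1.08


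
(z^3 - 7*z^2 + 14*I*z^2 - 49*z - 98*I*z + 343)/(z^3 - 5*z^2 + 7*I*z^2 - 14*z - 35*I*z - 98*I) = (z + 7*I)/(z + 2)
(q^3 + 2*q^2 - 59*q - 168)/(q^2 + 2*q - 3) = (q^2 - q - 56)/(q - 1)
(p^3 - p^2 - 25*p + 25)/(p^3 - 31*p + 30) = (p + 5)/(p + 6)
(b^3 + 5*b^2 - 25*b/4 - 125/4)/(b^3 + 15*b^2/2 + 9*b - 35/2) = (4*b^2 - 25)/(2*(2*b^2 + 5*b - 7))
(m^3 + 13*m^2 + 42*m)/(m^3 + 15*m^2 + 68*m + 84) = m/(m + 2)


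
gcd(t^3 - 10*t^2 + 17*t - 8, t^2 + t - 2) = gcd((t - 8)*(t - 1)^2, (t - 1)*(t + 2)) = t - 1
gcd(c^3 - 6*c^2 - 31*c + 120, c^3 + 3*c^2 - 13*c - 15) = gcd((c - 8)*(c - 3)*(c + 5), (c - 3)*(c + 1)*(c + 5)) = c^2 + 2*c - 15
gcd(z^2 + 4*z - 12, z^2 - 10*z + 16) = z - 2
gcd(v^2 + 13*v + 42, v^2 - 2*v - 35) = 1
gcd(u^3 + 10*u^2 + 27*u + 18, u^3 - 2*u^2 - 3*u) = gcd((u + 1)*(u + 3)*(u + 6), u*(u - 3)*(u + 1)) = u + 1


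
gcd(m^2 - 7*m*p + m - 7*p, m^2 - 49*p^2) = -m + 7*p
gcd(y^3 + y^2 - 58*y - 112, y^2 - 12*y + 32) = y - 8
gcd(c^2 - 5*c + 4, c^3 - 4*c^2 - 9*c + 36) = c - 4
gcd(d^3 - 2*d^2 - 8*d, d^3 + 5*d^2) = d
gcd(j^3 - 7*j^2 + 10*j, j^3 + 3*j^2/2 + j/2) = j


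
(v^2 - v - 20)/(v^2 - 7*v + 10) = (v + 4)/(v - 2)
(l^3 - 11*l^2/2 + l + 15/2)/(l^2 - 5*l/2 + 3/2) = (l^2 - 4*l - 5)/(l - 1)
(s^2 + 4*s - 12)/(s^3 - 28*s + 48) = 1/(s - 4)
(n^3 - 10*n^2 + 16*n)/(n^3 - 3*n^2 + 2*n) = (n - 8)/(n - 1)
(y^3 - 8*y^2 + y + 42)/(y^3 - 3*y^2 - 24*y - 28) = (y - 3)/(y + 2)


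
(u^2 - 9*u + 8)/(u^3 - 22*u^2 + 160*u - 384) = (u - 1)/(u^2 - 14*u + 48)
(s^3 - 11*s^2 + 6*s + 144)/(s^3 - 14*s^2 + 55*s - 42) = (s^2 - 5*s - 24)/(s^2 - 8*s + 7)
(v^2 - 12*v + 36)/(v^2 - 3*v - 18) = (v - 6)/(v + 3)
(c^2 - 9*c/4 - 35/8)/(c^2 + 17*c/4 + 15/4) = (c - 7/2)/(c + 3)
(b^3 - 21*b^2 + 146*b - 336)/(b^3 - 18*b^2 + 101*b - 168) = (b - 6)/(b - 3)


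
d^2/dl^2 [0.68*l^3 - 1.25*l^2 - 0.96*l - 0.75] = 4.08*l - 2.5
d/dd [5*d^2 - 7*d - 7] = 10*d - 7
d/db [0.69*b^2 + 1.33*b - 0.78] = 1.38*b + 1.33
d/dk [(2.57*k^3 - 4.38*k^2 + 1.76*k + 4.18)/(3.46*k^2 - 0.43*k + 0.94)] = (8.8922*k^4 - 2.2102*k^3 + 3.0412*k^2 - 37.16*k + 3.4518)/(11.9716*k^4 - 2.9756*k^3 + 6.6897*k^2 - 0.8084*k + 0.8836)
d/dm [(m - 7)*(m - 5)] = 2*m - 12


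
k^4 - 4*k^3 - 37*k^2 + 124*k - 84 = (k - 7)*(k - 2)*(k - 1)*(k + 6)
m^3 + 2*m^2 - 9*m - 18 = (m - 3)*(m + 2)*(m + 3)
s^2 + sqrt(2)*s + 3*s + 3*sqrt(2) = (s + 3)*(s + sqrt(2))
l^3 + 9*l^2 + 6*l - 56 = (l - 2)*(l + 4)*(l + 7)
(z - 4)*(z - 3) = z^2 - 7*z + 12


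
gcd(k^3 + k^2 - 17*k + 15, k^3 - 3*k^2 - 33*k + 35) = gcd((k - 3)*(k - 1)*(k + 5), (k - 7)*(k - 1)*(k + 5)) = k^2 + 4*k - 5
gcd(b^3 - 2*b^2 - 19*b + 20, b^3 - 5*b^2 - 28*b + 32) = b^2 + 3*b - 4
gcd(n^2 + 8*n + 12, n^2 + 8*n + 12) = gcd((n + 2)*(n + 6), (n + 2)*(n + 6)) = n^2 + 8*n + 12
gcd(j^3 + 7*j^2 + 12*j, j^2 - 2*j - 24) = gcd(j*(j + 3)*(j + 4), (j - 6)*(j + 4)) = j + 4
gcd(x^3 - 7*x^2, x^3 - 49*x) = x^2 - 7*x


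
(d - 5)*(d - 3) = d^2 - 8*d + 15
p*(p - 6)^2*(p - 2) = p^4 - 14*p^3 + 60*p^2 - 72*p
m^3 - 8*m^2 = m^2*(m - 8)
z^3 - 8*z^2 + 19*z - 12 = (z - 4)*(z - 3)*(z - 1)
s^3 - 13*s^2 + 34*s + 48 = (s - 8)*(s - 6)*(s + 1)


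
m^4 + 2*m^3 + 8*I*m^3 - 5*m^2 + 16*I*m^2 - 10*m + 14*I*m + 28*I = (m + 2)*(m - I)*(m + 2*I)*(m + 7*I)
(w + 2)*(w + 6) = w^2 + 8*w + 12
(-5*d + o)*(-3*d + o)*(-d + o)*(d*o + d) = -15*d^4*o - 15*d^4 + 23*d^3*o^2 + 23*d^3*o - 9*d^2*o^3 - 9*d^2*o^2 + d*o^4 + d*o^3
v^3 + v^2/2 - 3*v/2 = v*(v - 1)*(v + 3/2)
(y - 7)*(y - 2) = y^2 - 9*y + 14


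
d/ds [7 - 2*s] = -2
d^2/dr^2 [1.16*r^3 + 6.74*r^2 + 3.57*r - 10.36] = 6.96*r + 13.48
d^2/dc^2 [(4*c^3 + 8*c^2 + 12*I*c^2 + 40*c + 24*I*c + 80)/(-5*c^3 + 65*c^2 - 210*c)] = (c^6*(-120 - 24*I) + c^5*(768 - 144*I) + c^4*(4176 + 4896*I) + c^3*(-16368 - 19200*I) - 101280*c^2 + 262080*c - 282240)/(5*c^9 - 195*c^8 + 3165*c^7 - 27365*c^6 + 132930*c^5 - 343980*c^4 + 370440*c^3)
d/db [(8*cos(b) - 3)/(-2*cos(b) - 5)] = 46*sin(b)/(2*cos(b) + 5)^2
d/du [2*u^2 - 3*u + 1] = 4*u - 3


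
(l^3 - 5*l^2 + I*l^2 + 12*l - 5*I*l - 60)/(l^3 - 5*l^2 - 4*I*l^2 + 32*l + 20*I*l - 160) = (l - 3*I)/(l - 8*I)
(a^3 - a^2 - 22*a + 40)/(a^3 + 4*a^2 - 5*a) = (a^2 - 6*a + 8)/(a*(a - 1))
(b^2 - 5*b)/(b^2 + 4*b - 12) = b*(b - 5)/(b^2 + 4*b - 12)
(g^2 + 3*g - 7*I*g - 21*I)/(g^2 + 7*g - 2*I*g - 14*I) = (g^2 + g*(3 - 7*I) - 21*I)/(g^2 + g*(7 - 2*I) - 14*I)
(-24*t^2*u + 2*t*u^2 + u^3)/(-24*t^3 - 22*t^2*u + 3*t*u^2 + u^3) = u/(t + u)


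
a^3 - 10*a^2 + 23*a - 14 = (a - 7)*(a - 2)*(a - 1)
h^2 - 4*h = h*(h - 4)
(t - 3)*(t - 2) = t^2 - 5*t + 6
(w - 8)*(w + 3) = w^2 - 5*w - 24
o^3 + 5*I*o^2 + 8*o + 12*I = (o - 2*I)*(o + I)*(o + 6*I)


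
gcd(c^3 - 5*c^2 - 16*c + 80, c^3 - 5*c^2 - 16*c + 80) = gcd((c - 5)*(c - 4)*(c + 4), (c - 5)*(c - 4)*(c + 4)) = c^3 - 5*c^2 - 16*c + 80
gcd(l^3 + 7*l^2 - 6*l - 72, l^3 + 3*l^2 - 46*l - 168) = l^2 + 10*l + 24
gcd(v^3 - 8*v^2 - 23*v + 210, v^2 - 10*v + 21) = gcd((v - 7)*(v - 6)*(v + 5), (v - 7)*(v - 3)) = v - 7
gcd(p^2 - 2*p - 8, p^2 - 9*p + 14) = 1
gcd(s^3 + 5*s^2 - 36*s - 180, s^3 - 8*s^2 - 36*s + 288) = s^2 - 36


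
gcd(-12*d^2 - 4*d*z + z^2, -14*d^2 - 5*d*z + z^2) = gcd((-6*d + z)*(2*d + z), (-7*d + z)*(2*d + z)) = 2*d + z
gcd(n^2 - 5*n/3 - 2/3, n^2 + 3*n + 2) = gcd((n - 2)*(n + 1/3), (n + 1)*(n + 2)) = 1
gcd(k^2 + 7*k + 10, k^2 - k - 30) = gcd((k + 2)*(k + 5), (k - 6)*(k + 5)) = k + 5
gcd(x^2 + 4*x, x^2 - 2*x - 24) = x + 4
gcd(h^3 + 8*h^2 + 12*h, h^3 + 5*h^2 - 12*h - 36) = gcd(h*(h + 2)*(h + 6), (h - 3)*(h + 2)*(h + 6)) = h^2 + 8*h + 12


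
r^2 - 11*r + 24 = (r - 8)*(r - 3)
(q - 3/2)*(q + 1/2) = q^2 - q - 3/4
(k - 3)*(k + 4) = k^2 + k - 12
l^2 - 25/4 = (l - 5/2)*(l + 5/2)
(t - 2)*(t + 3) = t^2 + t - 6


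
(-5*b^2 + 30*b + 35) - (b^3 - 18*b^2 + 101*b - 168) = -b^3 + 13*b^2 - 71*b + 203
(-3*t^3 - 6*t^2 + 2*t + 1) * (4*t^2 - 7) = -12*t^5 - 24*t^4 + 29*t^3 + 46*t^2 - 14*t - 7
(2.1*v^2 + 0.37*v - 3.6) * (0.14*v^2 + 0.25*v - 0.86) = 0.294*v^4 + 0.5768*v^3 - 2.2175*v^2 - 1.2182*v + 3.096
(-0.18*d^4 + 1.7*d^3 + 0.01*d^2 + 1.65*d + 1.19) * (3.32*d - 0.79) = -0.5976*d^5 + 5.7862*d^4 - 1.3098*d^3 + 5.4701*d^2 + 2.6473*d - 0.9401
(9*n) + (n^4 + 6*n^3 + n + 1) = n^4 + 6*n^3 + 10*n + 1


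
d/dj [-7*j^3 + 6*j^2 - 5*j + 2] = -21*j^2 + 12*j - 5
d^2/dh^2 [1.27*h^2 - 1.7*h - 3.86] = 2.54000000000000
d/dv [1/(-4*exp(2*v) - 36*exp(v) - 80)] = (2*exp(v) + 9)*exp(v)/(4*(exp(2*v) + 9*exp(v) + 20)^2)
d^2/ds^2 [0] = 0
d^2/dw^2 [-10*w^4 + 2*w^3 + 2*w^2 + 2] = -120*w^2 + 12*w + 4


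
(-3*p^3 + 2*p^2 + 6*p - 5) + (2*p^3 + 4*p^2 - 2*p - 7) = -p^3 + 6*p^2 + 4*p - 12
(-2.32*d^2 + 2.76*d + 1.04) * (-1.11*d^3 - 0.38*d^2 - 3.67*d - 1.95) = 2.5752*d^5 - 2.182*d^4 + 6.3112*d^3 - 6.0004*d^2 - 9.1988*d - 2.028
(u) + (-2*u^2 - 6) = -2*u^2 + u - 6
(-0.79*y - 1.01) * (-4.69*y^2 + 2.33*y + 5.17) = 3.7051*y^3 + 2.8962*y^2 - 6.4376*y - 5.2217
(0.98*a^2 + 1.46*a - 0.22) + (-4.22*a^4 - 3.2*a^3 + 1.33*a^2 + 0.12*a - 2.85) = -4.22*a^4 - 3.2*a^3 + 2.31*a^2 + 1.58*a - 3.07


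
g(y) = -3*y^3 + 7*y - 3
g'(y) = 7 - 9*y^2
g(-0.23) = -4.57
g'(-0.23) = 6.52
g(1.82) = -8.35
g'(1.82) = -22.81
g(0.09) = -2.37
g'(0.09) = 6.93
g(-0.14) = -3.97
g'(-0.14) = 6.82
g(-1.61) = -1.75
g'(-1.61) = -16.33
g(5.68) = -512.99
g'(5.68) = -283.36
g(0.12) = -2.17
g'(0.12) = 6.87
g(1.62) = -4.41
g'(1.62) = -16.62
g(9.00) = -2127.00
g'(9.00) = -722.00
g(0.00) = -3.00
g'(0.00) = 7.00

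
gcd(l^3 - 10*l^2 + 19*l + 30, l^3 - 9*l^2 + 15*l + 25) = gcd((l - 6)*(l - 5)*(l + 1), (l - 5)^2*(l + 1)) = l^2 - 4*l - 5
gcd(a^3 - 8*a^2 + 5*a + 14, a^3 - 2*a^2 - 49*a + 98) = a^2 - 9*a + 14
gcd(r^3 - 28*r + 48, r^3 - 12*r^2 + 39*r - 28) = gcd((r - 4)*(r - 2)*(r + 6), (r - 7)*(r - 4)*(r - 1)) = r - 4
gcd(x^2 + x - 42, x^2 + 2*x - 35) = x + 7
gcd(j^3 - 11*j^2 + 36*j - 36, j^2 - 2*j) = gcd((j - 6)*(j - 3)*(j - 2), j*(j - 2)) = j - 2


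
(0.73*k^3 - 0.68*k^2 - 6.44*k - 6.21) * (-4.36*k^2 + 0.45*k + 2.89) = -3.1828*k^5 + 3.2933*k^4 + 29.8821*k^3 + 22.2124*k^2 - 21.4061*k - 17.9469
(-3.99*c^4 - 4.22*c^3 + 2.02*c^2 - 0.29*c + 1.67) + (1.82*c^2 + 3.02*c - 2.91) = -3.99*c^4 - 4.22*c^3 + 3.84*c^2 + 2.73*c - 1.24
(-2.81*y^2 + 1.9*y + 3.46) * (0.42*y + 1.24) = -1.1802*y^3 - 2.6864*y^2 + 3.8092*y + 4.2904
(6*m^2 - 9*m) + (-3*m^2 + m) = 3*m^2 - 8*m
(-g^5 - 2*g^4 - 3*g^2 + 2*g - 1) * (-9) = 9*g^5 + 18*g^4 + 27*g^2 - 18*g + 9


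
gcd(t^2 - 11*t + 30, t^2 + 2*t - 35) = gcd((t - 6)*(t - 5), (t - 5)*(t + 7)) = t - 5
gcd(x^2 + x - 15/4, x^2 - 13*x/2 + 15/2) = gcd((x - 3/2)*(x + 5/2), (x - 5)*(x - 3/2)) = x - 3/2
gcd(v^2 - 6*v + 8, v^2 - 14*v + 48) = 1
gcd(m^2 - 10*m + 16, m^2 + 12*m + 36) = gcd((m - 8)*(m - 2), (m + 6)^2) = 1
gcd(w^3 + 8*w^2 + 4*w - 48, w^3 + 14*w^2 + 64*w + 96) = w^2 + 10*w + 24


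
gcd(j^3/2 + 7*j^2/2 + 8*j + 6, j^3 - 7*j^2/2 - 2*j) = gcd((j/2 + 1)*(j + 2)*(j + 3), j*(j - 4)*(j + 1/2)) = 1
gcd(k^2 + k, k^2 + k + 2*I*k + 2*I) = k + 1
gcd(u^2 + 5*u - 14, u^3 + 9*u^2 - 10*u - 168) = u + 7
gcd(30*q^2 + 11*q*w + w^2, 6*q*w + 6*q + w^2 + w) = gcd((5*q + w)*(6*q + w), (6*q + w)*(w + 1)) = 6*q + w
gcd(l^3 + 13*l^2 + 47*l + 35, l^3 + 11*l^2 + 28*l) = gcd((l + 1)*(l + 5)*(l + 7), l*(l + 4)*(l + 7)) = l + 7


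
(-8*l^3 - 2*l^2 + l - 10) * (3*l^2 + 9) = -24*l^5 - 6*l^4 - 69*l^3 - 48*l^2 + 9*l - 90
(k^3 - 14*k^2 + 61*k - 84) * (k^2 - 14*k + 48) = k^5 - 28*k^4 + 305*k^3 - 1610*k^2 + 4104*k - 4032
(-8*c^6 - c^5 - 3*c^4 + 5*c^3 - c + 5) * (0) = 0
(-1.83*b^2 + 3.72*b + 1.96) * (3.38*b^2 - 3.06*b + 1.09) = -6.1854*b^4 + 18.1734*b^3 - 6.7531*b^2 - 1.9428*b + 2.1364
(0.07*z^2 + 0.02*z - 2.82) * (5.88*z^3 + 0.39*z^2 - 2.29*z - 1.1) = 0.4116*z^5 + 0.1449*z^4 - 16.7341*z^3 - 1.2226*z^2 + 6.4358*z + 3.102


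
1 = 1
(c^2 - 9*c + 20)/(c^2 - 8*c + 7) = (c^2 - 9*c + 20)/(c^2 - 8*c + 7)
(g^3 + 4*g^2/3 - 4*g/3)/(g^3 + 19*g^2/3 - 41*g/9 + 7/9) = 3*g*(3*g^2 + 4*g - 4)/(9*g^3 + 57*g^2 - 41*g + 7)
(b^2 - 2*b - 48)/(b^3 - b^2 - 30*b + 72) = (b - 8)/(b^2 - 7*b + 12)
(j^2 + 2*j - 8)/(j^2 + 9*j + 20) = (j - 2)/(j + 5)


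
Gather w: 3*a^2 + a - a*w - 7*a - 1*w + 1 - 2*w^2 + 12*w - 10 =3*a^2 - 6*a - 2*w^2 + w*(11 - a) - 9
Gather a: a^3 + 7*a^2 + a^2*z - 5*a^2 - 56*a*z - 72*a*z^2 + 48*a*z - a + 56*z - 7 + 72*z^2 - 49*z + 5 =a^3 + a^2*(z + 2) + a*(-72*z^2 - 8*z - 1) + 72*z^2 + 7*z - 2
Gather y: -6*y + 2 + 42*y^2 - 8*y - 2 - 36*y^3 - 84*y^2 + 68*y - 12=-36*y^3 - 42*y^2 + 54*y - 12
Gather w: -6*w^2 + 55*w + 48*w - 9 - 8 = -6*w^2 + 103*w - 17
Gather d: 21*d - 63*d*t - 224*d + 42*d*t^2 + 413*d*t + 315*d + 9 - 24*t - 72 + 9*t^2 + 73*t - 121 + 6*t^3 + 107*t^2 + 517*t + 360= d*(42*t^2 + 350*t + 112) + 6*t^3 + 116*t^2 + 566*t + 176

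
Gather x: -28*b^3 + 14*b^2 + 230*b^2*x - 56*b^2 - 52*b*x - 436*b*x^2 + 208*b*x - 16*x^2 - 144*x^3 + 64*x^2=-28*b^3 - 42*b^2 - 144*x^3 + x^2*(48 - 436*b) + x*(230*b^2 + 156*b)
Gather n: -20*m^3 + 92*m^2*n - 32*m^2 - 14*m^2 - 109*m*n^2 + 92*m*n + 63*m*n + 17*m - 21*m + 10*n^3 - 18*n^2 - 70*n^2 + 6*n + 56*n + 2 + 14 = -20*m^3 - 46*m^2 - 4*m + 10*n^3 + n^2*(-109*m - 88) + n*(92*m^2 + 155*m + 62) + 16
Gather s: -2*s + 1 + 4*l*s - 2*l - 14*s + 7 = -2*l + s*(4*l - 16) + 8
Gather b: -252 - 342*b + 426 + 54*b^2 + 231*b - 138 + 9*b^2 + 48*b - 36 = 63*b^2 - 63*b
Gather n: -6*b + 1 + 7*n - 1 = -6*b + 7*n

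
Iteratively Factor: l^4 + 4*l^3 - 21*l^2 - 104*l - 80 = (l + 1)*(l^3 + 3*l^2 - 24*l - 80) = (l - 5)*(l + 1)*(l^2 + 8*l + 16) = (l - 5)*(l + 1)*(l + 4)*(l + 4)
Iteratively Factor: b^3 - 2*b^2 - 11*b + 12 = (b + 3)*(b^2 - 5*b + 4) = (b - 4)*(b + 3)*(b - 1)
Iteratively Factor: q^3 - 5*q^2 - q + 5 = (q - 1)*(q^2 - 4*q - 5) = (q - 5)*(q - 1)*(q + 1)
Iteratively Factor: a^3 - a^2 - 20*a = (a)*(a^2 - a - 20) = a*(a + 4)*(a - 5)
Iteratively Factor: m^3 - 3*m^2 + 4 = (m + 1)*(m^2 - 4*m + 4) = (m - 2)*(m + 1)*(m - 2)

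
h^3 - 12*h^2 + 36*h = h*(h - 6)^2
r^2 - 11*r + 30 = (r - 6)*(r - 5)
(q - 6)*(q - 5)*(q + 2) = q^3 - 9*q^2 + 8*q + 60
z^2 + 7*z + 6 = (z + 1)*(z + 6)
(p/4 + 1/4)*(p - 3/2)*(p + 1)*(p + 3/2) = p^4/4 + p^3/2 - 5*p^2/16 - 9*p/8 - 9/16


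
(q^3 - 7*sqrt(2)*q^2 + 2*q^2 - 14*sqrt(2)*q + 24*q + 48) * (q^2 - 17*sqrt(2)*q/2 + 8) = q^5 - 31*sqrt(2)*q^4/2 + 2*q^4 - 31*sqrt(2)*q^3 + 151*q^3 - 260*sqrt(2)*q^2 + 302*q^2 - 520*sqrt(2)*q + 192*q + 384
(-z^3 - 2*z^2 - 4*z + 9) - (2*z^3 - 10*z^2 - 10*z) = -3*z^3 + 8*z^2 + 6*z + 9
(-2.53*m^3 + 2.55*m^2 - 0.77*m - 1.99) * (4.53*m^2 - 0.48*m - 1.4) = -11.4609*m^5 + 12.7659*m^4 - 1.1701*m^3 - 12.2151*m^2 + 2.0332*m + 2.786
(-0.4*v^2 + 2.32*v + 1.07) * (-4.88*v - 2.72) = 1.952*v^3 - 10.2336*v^2 - 11.532*v - 2.9104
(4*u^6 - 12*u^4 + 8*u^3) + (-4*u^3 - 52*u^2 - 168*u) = 4*u^6 - 12*u^4 + 4*u^3 - 52*u^2 - 168*u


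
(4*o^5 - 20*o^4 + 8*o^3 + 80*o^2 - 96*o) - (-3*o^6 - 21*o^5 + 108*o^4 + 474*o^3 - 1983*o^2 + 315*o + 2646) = 3*o^6 + 25*o^5 - 128*o^4 - 466*o^3 + 2063*o^2 - 411*o - 2646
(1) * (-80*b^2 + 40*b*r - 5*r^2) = -80*b^2 + 40*b*r - 5*r^2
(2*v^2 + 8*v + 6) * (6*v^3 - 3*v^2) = 12*v^5 + 42*v^4 + 12*v^3 - 18*v^2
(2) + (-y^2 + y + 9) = -y^2 + y + 11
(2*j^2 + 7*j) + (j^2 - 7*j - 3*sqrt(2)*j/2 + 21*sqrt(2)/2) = 3*j^2 - 3*sqrt(2)*j/2 + 21*sqrt(2)/2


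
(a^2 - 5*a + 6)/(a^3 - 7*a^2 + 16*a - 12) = 1/(a - 2)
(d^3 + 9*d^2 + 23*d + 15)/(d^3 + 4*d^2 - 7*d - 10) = (d + 3)/(d - 2)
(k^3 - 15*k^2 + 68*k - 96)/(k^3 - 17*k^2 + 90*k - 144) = (k - 4)/(k - 6)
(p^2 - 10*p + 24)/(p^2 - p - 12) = (p - 6)/(p + 3)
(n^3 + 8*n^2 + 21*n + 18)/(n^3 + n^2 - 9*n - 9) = (n^2 + 5*n + 6)/(n^2 - 2*n - 3)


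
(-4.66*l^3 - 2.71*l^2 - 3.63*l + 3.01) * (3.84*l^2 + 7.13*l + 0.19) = -17.8944*l^5 - 43.6322*l^4 - 34.1469*l^3 - 14.8384*l^2 + 20.7716*l + 0.5719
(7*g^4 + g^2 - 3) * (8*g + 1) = 56*g^5 + 7*g^4 + 8*g^3 + g^2 - 24*g - 3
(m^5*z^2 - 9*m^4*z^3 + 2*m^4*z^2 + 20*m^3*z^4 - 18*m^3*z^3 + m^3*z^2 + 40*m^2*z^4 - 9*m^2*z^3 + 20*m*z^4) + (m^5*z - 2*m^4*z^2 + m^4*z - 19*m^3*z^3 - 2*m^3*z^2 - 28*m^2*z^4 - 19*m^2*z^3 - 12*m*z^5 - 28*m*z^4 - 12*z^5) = m^5*z^2 + m^5*z - 9*m^4*z^3 + m^4*z + 20*m^3*z^4 - 37*m^3*z^3 - m^3*z^2 + 12*m^2*z^4 - 28*m^2*z^3 - 12*m*z^5 - 8*m*z^4 - 12*z^5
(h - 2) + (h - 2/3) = 2*h - 8/3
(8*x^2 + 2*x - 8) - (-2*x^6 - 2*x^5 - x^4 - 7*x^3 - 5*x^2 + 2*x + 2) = 2*x^6 + 2*x^5 + x^4 + 7*x^3 + 13*x^2 - 10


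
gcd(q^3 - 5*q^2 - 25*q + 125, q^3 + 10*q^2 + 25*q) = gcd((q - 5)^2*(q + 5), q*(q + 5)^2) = q + 5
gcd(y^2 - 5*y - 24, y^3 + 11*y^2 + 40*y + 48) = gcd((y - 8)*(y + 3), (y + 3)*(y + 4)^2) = y + 3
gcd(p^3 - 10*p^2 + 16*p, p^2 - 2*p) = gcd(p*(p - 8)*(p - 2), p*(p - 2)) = p^2 - 2*p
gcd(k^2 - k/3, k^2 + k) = k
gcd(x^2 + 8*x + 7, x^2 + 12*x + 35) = x + 7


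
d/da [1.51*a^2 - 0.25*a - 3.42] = 3.02*a - 0.25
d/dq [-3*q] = -3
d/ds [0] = 0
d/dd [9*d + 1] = 9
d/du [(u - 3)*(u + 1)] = 2*u - 2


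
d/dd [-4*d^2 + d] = 1 - 8*d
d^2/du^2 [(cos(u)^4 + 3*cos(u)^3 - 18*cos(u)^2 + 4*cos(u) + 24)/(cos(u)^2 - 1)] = (-41*cos(u) - 4*cos(2*u)^2 + 5*cos(3*u) - 44)/(4*cos(u)^2 - 8*cos(u) + 4)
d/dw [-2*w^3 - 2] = -6*w^2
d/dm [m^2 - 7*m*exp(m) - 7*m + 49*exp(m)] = -7*m*exp(m) + 2*m + 42*exp(m) - 7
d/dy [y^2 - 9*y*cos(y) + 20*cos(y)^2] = 9*y*sin(y) + 2*y - 20*sin(2*y) - 9*cos(y)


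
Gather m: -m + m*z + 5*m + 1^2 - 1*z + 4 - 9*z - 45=m*(z + 4) - 10*z - 40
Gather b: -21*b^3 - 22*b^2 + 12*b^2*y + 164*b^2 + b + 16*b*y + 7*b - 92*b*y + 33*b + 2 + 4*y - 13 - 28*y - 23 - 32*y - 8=-21*b^3 + b^2*(12*y + 142) + b*(41 - 76*y) - 56*y - 42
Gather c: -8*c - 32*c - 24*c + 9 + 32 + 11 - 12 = 40 - 64*c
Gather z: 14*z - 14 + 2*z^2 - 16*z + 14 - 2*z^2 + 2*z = 0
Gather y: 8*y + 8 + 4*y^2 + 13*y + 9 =4*y^2 + 21*y + 17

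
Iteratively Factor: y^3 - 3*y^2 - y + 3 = (y - 1)*(y^2 - 2*y - 3) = (y - 3)*(y - 1)*(y + 1)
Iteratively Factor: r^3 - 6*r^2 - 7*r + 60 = (r - 5)*(r^2 - r - 12) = (r - 5)*(r + 3)*(r - 4)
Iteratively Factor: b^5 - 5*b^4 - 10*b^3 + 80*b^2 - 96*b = (b - 4)*(b^4 - b^3 - 14*b^2 + 24*b) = (b - 4)*(b - 2)*(b^3 + b^2 - 12*b) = (b - 4)*(b - 3)*(b - 2)*(b^2 + 4*b) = (b - 4)*(b - 3)*(b - 2)*(b + 4)*(b)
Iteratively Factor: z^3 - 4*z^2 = (z)*(z^2 - 4*z) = z*(z - 4)*(z)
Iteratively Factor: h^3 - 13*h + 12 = (h + 4)*(h^2 - 4*h + 3) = (h - 1)*(h + 4)*(h - 3)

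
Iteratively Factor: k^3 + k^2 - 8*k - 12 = (k + 2)*(k^2 - k - 6) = (k - 3)*(k + 2)*(k + 2)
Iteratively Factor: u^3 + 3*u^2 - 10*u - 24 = (u - 3)*(u^2 + 6*u + 8) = (u - 3)*(u + 4)*(u + 2)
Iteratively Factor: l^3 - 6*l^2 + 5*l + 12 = (l + 1)*(l^2 - 7*l + 12) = (l - 4)*(l + 1)*(l - 3)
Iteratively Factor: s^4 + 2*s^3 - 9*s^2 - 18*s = (s + 3)*(s^3 - s^2 - 6*s) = s*(s + 3)*(s^2 - s - 6) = s*(s + 2)*(s + 3)*(s - 3)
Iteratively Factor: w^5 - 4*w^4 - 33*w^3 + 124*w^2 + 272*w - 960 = (w + 4)*(w^4 - 8*w^3 - w^2 + 128*w - 240) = (w + 4)^2*(w^3 - 12*w^2 + 47*w - 60) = (w - 3)*(w + 4)^2*(w^2 - 9*w + 20) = (w - 5)*(w - 3)*(w + 4)^2*(w - 4)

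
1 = 1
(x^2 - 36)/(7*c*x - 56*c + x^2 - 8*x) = (x^2 - 36)/(7*c*x - 56*c + x^2 - 8*x)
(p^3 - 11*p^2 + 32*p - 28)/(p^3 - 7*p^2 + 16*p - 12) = (p - 7)/(p - 3)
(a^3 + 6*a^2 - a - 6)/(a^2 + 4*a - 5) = (a^2 + 7*a + 6)/(a + 5)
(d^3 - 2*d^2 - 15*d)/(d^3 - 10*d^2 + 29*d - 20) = d*(d + 3)/(d^2 - 5*d + 4)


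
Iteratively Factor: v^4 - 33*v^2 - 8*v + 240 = (v + 4)*(v^3 - 4*v^2 - 17*v + 60) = (v + 4)^2*(v^2 - 8*v + 15) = (v - 3)*(v + 4)^2*(v - 5)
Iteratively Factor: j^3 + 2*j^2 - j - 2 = (j - 1)*(j^2 + 3*j + 2) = (j - 1)*(j + 2)*(j + 1)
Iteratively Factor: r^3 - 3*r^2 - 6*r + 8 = (r - 1)*(r^2 - 2*r - 8) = (r - 1)*(r + 2)*(r - 4)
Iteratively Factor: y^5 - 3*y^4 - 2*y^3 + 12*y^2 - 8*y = (y - 2)*(y^4 - y^3 - 4*y^2 + 4*y) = (y - 2)*(y + 2)*(y^3 - 3*y^2 + 2*y) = (y - 2)^2*(y + 2)*(y^2 - y) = y*(y - 2)^2*(y + 2)*(y - 1)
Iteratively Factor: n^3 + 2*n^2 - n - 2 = (n + 1)*(n^2 + n - 2) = (n + 1)*(n + 2)*(n - 1)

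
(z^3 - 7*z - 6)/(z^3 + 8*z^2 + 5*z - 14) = (z^2 - 2*z - 3)/(z^2 + 6*z - 7)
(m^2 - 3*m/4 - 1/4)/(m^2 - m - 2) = (-m^2 + 3*m/4 + 1/4)/(-m^2 + m + 2)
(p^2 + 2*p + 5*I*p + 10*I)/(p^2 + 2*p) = (p + 5*I)/p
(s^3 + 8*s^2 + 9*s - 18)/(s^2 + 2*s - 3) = s + 6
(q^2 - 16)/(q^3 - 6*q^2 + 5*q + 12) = (q + 4)/(q^2 - 2*q - 3)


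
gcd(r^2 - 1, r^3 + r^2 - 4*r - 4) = r + 1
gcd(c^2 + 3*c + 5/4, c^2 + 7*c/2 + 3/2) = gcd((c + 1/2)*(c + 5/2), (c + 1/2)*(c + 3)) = c + 1/2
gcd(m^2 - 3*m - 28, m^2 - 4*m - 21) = m - 7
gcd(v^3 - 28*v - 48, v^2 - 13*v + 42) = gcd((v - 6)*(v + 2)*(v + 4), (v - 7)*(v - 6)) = v - 6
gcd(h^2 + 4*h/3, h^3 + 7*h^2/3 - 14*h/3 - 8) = h + 4/3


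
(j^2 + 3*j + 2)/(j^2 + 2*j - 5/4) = 4*(j^2 + 3*j + 2)/(4*j^2 + 8*j - 5)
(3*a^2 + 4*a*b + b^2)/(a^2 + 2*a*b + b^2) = (3*a + b)/(a + b)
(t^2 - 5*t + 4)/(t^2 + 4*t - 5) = (t - 4)/(t + 5)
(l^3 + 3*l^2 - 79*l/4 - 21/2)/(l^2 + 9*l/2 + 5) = (4*l^3 + 12*l^2 - 79*l - 42)/(2*(2*l^2 + 9*l + 10))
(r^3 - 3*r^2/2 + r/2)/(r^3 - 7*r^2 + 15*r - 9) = r*(2*r - 1)/(2*(r^2 - 6*r + 9))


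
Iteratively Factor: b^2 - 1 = (b + 1)*(b - 1)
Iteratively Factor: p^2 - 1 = (p + 1)*(p - 1)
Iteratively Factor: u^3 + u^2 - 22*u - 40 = (u + 2)*(u^2 - u - 20) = (u - 5)*(u + 2)*(u + 4)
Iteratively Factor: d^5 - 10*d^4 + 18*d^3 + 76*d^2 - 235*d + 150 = (d - 5)*(d^4 - 5*d^3 - 7*d^2 + 41*d - 30) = (d - 5)*(d + 3)*(d^3 - 8*d^2 + 17*d - 10) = (d - 5)*(d - 1)*(d + 3)*(d^2 - 7*d + 10) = (d - 5)*(d - 2)*(d - 1)*(d + 3)*(d - 5)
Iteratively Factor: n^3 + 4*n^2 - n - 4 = (n + 4)*(n^2 - 1) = (n - 1)*(n + 4)*(n + 1)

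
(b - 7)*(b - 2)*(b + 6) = b^3 - 3*b^2 - 40*b + 84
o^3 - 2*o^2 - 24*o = o*(o - 6)*(o + 4)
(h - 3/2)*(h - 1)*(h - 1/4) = h^3 - 11*h^2/4 + 17*h/8 - 3/8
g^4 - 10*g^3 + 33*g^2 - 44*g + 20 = (g - 5)*(g - 2)^2*(g - 1)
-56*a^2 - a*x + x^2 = (-8*a + x)*(7*a + x)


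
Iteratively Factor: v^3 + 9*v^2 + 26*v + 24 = (v + 4)*(v^2 + 5*v + 6) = (v + 3)*(v + 4)*(v + 2)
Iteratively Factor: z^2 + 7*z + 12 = (z + 3)*(z + 4)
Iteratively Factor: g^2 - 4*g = (g)*(g - 4)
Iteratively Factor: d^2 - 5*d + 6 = (d - 3)*(d - 2)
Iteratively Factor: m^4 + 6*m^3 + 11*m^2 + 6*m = (m)*(m^3 + 6*m^2 + 11*m + 6) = m*(m + 1)*(m^2 + 5*m + 6) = m*(m + 1)*(m + 3)*(m + 2)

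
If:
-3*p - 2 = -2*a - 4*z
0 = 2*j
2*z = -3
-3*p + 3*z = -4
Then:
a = 15/4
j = 0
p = -1/6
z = -3/2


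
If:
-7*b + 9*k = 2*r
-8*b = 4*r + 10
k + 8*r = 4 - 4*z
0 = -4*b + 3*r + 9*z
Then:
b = -191/101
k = -1078/909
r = 259/202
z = -2305/1818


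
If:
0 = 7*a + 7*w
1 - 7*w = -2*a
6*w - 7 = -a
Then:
No Solution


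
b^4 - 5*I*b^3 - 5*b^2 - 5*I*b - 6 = (b - 3*I)*(b - 2*I)*(b - I)*(b + I)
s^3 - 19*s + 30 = (s - 3)*(s - 2)*(s + 5)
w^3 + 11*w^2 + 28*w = w*(w + 4)*(w + 7)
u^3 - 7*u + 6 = (u - 2)*(u - 1)*(u + 3)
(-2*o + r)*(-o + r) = 2*o^2 - 3*o*r + r^2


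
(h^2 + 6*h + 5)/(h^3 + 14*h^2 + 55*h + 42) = (h + 5)/(h^2 + 13*h + 42)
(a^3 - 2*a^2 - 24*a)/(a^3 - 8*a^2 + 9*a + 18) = a*(a + 4)/(a^2 - 2*a - 3)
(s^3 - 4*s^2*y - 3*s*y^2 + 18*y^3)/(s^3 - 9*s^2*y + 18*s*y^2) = (-s^2 + s*y + 6*y^2)/(s*(-s + 6*y))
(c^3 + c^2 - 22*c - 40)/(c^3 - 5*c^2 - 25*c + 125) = (c^2 + 6*c + 8)/(c^2 - 25)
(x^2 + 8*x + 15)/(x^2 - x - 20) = (x^2 + 8*x + 15)/(x^2 - x - 20)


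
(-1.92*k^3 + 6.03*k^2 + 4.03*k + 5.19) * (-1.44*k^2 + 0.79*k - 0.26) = 2.7648*k^5 - 10.2*k^4 - 0.5403*k^3 - 5.8577*k^2 + 3.0523*k - 1.3494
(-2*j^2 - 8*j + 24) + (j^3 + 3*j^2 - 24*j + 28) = j^3 + j^2 - 32*j + 52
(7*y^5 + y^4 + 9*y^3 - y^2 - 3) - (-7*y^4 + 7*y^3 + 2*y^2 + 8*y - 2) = 7*y^5 + 8*y^4 + 2*y^3 - 3*y^2 - 8*y - 1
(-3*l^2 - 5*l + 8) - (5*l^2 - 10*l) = -8*l^2 + 5*l + 8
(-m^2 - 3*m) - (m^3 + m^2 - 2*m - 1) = -m^3 - 2*m^2 - m + 1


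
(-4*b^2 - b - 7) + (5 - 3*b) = -4*b^2 - 4*b - 2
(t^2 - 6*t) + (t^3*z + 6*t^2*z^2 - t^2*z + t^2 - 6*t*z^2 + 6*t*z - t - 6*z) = t^3*z + 6*t^2*z^2 - t^2*z + 2*t^2 - 6*t*z^2 + 6*t*z - 7*t - 6*z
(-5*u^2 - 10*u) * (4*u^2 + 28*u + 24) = -20*u^4 - 180*u^3 - 400*u^2 - 240*u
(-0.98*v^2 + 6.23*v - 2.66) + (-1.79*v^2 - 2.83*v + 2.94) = -2.77*v^2 + 3.4*v + 0.28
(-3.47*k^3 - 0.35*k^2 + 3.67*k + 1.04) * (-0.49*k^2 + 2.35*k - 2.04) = 1.7003*k^5 - 7.983*k^4 + 4.458*k^3 + 8.8289*k^2 - 5.0428*k - 2.1216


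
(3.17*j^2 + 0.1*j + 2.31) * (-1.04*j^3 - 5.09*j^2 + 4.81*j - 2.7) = -3.2968*j^5 - 16.2393*j^4 + 12.3363*j^3 - 19.8359*j^2 + 10.8411*j - 6.237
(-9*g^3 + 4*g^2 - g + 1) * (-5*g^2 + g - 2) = 45*g^5 - 29*g^4 + 27*g^3 - 14*g^2 + 3*g - 2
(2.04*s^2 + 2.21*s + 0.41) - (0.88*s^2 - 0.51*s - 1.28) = 1.16*s^2 + 2.72*s + 1.69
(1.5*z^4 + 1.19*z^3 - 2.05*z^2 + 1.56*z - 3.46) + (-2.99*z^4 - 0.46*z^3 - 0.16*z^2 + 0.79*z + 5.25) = -1.49*z^4 + 0.73*z^3 - 2.21*z^2 + 2.35*z + 1.79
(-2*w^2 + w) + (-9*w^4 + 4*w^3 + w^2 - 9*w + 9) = -9*w^4 + 4*w^3 - w^2 - 8*w + 9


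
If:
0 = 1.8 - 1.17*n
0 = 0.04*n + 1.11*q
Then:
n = 1.54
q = -0.06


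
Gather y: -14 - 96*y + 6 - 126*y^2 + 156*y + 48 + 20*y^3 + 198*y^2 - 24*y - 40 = 20*y^3 + 72*y^2 + 36*y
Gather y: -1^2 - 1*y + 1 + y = 0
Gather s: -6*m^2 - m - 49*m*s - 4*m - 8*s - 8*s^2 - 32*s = -6*m^2 - 5*m - 8*s^2 + s*(-49*m - 40)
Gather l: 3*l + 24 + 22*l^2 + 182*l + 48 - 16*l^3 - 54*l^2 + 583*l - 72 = -16*l^3 - 32*l^2 + 768*l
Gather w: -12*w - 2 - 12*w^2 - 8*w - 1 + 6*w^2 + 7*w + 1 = -6*w^2 - 13*w - 2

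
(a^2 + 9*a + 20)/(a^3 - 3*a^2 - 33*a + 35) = (a + 4)/(a^2 - 8*a + 7)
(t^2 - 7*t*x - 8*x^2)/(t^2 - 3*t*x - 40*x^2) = (t + x)/(t + 5*x)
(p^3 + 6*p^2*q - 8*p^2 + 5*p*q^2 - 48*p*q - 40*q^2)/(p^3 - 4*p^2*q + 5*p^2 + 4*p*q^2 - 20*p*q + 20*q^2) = (p^3 + 6*p^2*q - 8*p^2 + 5*p*q^2 - 48*p*q - 40*q^2)/(p^3 - 4*p^2*q + 5*p^2 + 4*p*q^2 - 20*p*q + 20*q^2)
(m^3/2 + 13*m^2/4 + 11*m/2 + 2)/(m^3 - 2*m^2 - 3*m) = (2*m^3 + 13*m^2 + 22*m + 8)/(4*m*(m^2 - 2*m - 3))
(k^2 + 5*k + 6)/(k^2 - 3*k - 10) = (k + 3)/(k - 5)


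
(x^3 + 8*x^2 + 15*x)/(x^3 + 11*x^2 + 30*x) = (x + 3)/(x + 6)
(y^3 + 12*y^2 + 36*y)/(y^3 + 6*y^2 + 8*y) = (y^2 + 12*y + 36)/(y^2 + 6*y + 8)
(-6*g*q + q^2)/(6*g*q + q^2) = (-6*g + q)/(6*g + q)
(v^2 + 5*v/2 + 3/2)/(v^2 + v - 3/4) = 2*(v + 1)/(2*v - 1)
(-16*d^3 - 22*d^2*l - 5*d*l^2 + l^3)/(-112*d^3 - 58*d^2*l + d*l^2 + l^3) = (d + l)/(7*d + l)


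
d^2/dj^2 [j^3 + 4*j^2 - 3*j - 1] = 6*j + 8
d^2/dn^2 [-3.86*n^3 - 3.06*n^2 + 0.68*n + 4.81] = -23.16*n - 6.12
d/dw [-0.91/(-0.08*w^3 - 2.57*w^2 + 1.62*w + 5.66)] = (-0.2184*w^2 - 4.6774*w + 1.4742)/(0.08*w^3 + 2.57*w^2 - 1.62*w - 5.66)^2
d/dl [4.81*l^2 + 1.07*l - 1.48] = 9.62*l + 1.07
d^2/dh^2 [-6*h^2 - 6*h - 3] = -12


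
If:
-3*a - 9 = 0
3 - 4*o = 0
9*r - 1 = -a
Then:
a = -3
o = 3/4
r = 4/9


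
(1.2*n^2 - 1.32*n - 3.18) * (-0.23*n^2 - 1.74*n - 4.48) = -0.276*n^4 - 1.7844*n^3 - 2.3478*n^2 + 11.4468*n + 14.2464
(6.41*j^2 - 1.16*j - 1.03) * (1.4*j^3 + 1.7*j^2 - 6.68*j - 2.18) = 8.974*j^5 + 9.273*j^4 - 46.2328*j^3 - 7.976*j^2 + 9.4092*j + 2.2454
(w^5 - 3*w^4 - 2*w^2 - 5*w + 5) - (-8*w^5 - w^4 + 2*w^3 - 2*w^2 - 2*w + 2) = 9*w^5 - 2*w^4 - 2*w^3 - 3*w + 3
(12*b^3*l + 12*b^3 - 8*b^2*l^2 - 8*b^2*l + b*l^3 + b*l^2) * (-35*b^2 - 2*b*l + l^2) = -420*b^5*l - 420*b^5 + 256*b^4*l^2 + 256*b^4*l - 7*b^3*l^3 - 7*b^3*l^2 - 10*b^2*l^4 - 10*b^2*l^3 + b*l^5 + b*l^4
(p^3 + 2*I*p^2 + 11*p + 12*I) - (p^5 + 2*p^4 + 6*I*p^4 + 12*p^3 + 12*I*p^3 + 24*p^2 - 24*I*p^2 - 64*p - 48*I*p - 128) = -p^5 - 2*p^4 - 6*I*p^4 - 11*p^3 - 12*I*p^3 - 24*p^2 + 26*I*p^2 + 75*p + 48*I*p + 128 + 12*I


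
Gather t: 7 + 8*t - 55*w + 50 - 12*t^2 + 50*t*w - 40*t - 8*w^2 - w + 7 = -12*t^2 + t*(50*w - 32) - 8*w^2 - 56*w + 64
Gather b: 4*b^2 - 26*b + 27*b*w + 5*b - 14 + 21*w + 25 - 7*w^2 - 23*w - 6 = 4*b^2 + b*(27*w - 21) - 7*w^2 - 2*w + 5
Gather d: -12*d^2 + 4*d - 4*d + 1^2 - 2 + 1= -12*d^2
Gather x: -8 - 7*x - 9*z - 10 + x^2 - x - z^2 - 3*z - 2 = x^2 - 8*x - z^2 - 12*z - 20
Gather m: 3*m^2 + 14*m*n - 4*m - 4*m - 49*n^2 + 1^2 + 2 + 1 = 3*m^2 + m*(14*n - 8) - 49*n^2 + 4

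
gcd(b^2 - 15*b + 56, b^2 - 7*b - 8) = b - 8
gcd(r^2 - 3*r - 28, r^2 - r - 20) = r + 4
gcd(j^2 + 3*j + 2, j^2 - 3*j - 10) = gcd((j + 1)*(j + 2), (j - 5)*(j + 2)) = j + 2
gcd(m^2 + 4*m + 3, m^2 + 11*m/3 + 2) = m + 3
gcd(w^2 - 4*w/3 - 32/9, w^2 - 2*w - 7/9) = 1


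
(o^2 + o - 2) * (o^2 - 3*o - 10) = o^4 - 2*o^3 - 15*o^2 - 4*o + 20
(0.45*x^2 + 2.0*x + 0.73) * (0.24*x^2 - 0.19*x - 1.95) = 0.108*x^4 + 0.3945*x^3 - 1.0823*x^2 - 4.0387*x - 1.4235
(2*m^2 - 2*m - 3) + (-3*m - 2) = 2*m^2 - 5*m - 5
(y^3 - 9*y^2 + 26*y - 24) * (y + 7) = y^4 - 2*y^3 - 37*y^2 + 158*y - 168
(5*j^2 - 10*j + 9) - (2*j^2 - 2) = 3*j^2 - 10*j + 11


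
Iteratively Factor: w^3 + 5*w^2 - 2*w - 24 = (w + 3)*(w^2 + 2*w - 8) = (w - 2)*(w + 3)*(w + 4)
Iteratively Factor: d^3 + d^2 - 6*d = (d - 2)*(d^2 + 3*d) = d*(d - 2)*(d + 3)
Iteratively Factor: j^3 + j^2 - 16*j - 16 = (j + 4)*(j^2 - 3*j - 4) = (j + 1)*(j + 4)*(j - 4)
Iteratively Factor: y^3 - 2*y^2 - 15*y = (y - 5)*(y^2 + 3*y) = y*(y - 5)*(y + 3)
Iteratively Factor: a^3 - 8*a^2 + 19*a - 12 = (a - 4)*(a^2 - 4*a + 3) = (a - 4)*(a - 3)*(a - 1)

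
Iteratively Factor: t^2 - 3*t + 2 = (t - 1)*(t - 2)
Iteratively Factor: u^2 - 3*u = (u - 3)*(u)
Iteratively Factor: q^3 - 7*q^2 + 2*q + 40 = (q - 5)*(q^2 - 2*q - 8) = (q - 5)*(q - 4)*(q + 2)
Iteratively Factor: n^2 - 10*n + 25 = (n - 5)*(n - 5)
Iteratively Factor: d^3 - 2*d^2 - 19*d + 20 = (d - 5)*(d^2 + 3*d - 4) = (d - 5)*(d + 4)*(d - 1)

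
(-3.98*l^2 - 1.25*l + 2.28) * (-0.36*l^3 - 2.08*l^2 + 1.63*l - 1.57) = 1.4328*l^5 + 8.7284*l^4 - 4.7082*l^3 - 0.531299999999999*l^2 + 5.6789*l - 3.5796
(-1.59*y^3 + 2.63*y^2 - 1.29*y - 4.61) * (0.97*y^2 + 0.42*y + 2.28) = -1.5423*y^5 + 1.8833*y^4 - 3.7719*y^3 + 0.982899999999999*y^2 - 4.8774*y - 10.5108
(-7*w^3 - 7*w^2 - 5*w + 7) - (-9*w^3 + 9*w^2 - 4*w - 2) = 2*w^3 - 16*w^2 - w + 9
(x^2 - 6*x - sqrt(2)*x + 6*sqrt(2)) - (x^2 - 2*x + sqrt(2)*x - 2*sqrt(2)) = -4*x - 2*sqrt(2)*x + 8*sqrt(2)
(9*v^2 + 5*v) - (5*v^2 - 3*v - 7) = 4*v^2 + 8*v + 7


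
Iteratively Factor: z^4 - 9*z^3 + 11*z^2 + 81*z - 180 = (z - 5)*(z^3 - 4*z^2 - 9*z + 36) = (z - 5)*(z - 3)*(z^2 - z - 12) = (z - 5)*(z - 4)*(z - 3)*(z + 3)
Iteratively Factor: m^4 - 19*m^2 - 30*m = (m + 3)*(m^3 - 3*m^2 - 10*m) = (m + 2)*(m + 3)*(m^2 - 5*m) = m*(m + 2)*(m + 3)*(m - 5)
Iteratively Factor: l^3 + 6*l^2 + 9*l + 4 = (l + 4)*(l^2 + 2*l + 1) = (l + 1)*(l + 4)*(l + 1)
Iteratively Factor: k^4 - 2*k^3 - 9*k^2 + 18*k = (k - 3)*(k^3 + k^2 - 6*k) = k*(k - 3)*(k^2 + k - 6) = k*(k - 3)*(k - 2)*(k + 3)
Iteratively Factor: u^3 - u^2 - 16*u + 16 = (u - 4)*(u^2 + 3*u - 4) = (u - 4)*(u + 4)*(u - 1)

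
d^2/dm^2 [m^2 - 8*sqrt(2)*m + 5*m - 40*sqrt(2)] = 2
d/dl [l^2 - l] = 2*l - 1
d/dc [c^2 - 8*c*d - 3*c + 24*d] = 2*c - 8*d - 3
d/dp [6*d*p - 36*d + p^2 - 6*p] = 6*d + 2*p - 6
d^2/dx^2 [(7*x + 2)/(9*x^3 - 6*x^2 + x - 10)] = 2*((7*x + 2)*(27*x^2 - 12*x + 1)^2 + (-189*x^2 + 84*x - 3*(7*x + 2)*(9*x - 2) - 7)*(9*x^3 - 6*x^2 + x - 10))/(9*x^3 - 6*x^2 + x - 10)^3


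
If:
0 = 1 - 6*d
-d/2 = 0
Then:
No Solution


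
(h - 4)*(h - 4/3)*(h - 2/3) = h^3 - 6*h^2 + 80*h/9 - 32/9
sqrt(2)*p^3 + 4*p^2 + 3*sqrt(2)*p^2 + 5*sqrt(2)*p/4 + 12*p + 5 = (p + 5/2)*(p + 2*sqrt(2))*(sqrt(2)*p + sqrt(2)/2)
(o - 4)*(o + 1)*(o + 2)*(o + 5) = o^4 + 4*o^3 - 15*o^2 - 58*o - 40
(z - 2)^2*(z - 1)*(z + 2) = z^4 - 3*z^3 - 2*z^2 + 12*z - 8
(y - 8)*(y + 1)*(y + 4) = y^3 - 3*y^2 - 36*y - 32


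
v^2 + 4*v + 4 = (v + 2)^2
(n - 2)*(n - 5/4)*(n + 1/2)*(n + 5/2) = n^4 - n^3/4 - 6*n^2 + 55*n/16 + 25/8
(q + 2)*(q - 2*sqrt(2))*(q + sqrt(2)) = q^3 - sqrt(2)*q^2 + 2*q^2 - 4*q - 2*sqrt(2)*q - 8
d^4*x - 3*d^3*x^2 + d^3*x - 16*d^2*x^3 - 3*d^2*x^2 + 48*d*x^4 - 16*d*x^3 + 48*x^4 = (d - 4*x)*(d - 3*x)*(d + 4*x)*(d*x + x)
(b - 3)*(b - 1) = b^2 - 4*b + 3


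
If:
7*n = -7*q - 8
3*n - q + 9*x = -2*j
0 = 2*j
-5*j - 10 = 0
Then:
No Solution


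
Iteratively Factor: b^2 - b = (b)*(b - 1)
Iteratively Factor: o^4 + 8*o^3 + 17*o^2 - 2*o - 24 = (o - 1)*(o^3 + 9*o^2 + 26*o + 24) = (o - 1)*(o + 2)*(o^2 + 7*o + 12) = (o - 1)*(o + 2)*(o + 3)*(o + 4)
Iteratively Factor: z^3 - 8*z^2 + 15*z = (z - 3)*(z^2 - 5*z) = z*(z - 3)*(z - 5)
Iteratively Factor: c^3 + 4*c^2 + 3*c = (c)*(c^2 + 4*c + 3) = c*(c + 1)*(c + 3)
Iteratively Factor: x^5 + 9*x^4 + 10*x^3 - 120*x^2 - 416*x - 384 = (x + 2)*(x^4 + 7*x^3 - 4*x^2 - 112*x - 192) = (x - 4)*(x + 2)*(x^3 + 11*x^2 + 40*x + 48) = (x - 4)*(x + 2)*(x + 4)*(x^2 + 7*x + 12) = (x - 4)*(x + 2)*(x + 3)*(x + 4)*(x + 4)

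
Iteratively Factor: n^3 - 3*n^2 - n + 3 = (n - 3)*(n^2 - 1) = (n - 3)*(n - 1)*(n + 1)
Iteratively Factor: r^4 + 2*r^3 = (r)*(r^3 + 2*r^2) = r^2*(r^2 + 2*r) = r^2*(r + 2)*(r)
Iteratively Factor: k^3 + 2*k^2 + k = (k + 1)*(k^2 + k) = (k + 1)^2*(k)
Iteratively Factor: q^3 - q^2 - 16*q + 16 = (q - 4)*(q^2 + 3*q - 4) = (q - 4)*(q - 1)*(q + 4)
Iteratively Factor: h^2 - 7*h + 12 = (h - 4)*(h - 3)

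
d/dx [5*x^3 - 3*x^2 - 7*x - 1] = 15*x^2 - 6*x - 7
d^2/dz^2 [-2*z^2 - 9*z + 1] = -4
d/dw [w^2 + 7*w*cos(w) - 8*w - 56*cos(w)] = -7*w*sin(w) + 2*w + 56*sin(w) + 7*cos(w) - 8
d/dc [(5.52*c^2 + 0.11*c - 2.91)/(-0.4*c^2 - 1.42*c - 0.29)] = (-7.7944*c^2 - 5.5296*c - 4.1641)/(0.16*c^4 + 1.136*c^3 + 2.2484*c^2 + 0.8236*c + 0.0841)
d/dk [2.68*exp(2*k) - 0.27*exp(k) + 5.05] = (5.36*exp(k) - 0.27)*exp(k)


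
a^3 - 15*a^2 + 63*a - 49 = (a - 7)^2*(a - 1)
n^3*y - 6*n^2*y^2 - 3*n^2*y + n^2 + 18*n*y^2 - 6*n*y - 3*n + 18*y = (n - 3)*(n - 6*y)*(n*y + 1)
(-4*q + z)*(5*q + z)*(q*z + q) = -20*q^3*z - 20*q^3 + q^2*z^2 + q^2*z + q*z^3 + q*z^2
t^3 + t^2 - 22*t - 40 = (t - 5)*(t + 2)*(t + 4)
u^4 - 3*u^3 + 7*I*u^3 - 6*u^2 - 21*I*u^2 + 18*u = u*(u - 3)*(u + I)*(u + 6*I)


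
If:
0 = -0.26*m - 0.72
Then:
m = -2.77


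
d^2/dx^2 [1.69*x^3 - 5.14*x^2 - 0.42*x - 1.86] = 10.14*x - 10.28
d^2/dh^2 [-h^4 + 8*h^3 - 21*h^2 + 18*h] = -12*h^2 + 48*h - 42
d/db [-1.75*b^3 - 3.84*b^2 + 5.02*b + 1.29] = -5.25*b^2 - 7.68*b + 5.02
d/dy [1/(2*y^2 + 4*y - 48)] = (-y - 1)/(y^2 + 2*y - 24)^2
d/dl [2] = 0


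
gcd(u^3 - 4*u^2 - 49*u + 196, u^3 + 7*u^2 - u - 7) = u + 7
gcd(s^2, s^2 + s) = s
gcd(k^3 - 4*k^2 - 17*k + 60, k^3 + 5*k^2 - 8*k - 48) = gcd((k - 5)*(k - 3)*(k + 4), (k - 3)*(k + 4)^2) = k^2 + k - 12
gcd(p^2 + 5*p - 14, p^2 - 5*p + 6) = p - 2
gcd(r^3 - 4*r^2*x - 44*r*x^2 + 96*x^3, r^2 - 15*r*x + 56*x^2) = -r + 8*x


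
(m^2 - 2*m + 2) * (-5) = -5*m^2 + 10*m - 10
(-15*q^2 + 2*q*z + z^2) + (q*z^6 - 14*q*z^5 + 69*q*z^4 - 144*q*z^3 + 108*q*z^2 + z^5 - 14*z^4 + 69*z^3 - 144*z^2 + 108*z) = -15*q^2 + q*z^6 - 14*q*z^5 + 69*q*z^4 - 144*q*z^3 + 108*q*z^2 + 2*q*z + z^5 - 14*z^4 + 69*z^3 - 143*z^2 + 108*z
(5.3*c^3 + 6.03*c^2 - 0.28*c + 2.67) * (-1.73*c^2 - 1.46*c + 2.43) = -9.169*c^5 - 18.1699*c^4 + 4.5596*c^3 + 10.4426*c^2 - 4.5786*c + 6.4881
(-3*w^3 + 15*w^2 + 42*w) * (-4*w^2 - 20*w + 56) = 12*w^5 - 636*w^3 + 2352*w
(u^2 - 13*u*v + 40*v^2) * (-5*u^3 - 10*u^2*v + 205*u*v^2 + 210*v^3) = -5*u^5 + 55*u^4*v + 135*u^3*v^2 - 2855*u^2*v^3 + 5470*u*v^4 + 8400*v^5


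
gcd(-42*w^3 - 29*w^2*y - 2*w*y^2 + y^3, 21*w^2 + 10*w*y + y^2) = 3*w + y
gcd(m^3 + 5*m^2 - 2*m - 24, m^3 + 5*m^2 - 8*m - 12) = m - 2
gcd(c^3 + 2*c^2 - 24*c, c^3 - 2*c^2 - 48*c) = c^2 + 6*c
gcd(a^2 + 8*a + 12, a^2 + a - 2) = a + 2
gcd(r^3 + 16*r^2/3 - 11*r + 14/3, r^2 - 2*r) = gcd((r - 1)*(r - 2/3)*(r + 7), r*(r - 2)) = 1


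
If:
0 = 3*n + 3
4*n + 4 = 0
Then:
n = -1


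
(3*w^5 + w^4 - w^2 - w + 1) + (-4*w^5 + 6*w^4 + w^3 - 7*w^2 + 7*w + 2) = -w^5 + 7*w^4 + w^3 - 8*w^2 + 6*w + 3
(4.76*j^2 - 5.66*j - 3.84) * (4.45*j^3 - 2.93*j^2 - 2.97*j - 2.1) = 21.182*j^5 - 39.1338*j^4 - 14.6414*j^3 + 18.0654*j^2 + 23.2908*j + 8.064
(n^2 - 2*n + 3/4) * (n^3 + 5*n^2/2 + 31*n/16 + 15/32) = n^5 + n^4/2 - 37*n^3/16 - 49*n^2/32 + 33*n/64 + 45/128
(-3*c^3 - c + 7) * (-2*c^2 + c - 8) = 6*c^5 - 3*c^4 + 26*c^3 - 15*c^2 + 15*c - 56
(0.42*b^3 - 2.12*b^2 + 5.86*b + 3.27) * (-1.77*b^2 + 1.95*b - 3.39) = -0.7434*b^5 + 4.5714*b^4 - 15.93*b^3 + 12.8259*b^2 - 13.4889*b - 11.0853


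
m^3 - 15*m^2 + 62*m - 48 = (m - 8)*(m - 6)*(m - 1)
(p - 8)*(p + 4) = p^2 - 4*p - 32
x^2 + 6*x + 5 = (x + 1)*(x + 5)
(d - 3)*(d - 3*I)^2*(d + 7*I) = d^4 - 3*d^3 + I*d^3 + 33*d^2 - 3*I*d^2 - 99*d - 63*I*d + 189*I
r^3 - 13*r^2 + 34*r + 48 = (r - 8)*(r - 6)*(r + 1)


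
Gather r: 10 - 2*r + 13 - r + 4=27 - 3*r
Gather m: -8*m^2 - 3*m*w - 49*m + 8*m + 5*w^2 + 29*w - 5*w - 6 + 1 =-8*m^2 + m*(-3*w - 41) + 5*w^2 + 24*w - 5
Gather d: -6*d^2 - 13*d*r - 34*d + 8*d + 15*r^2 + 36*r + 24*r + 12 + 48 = -6*d^2 + d*(-13*r - 26) + 15*r^2 + 60*r + 60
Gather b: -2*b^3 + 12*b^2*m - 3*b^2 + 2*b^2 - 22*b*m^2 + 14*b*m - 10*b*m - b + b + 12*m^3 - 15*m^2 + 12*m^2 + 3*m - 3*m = -2*b^3 + b^2*(12*m - 1) + b*(-22*m^2 + 4*m) + 12*m^3 - 3*m^2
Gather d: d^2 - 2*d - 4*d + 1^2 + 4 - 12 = d^2 - 6*d - 7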